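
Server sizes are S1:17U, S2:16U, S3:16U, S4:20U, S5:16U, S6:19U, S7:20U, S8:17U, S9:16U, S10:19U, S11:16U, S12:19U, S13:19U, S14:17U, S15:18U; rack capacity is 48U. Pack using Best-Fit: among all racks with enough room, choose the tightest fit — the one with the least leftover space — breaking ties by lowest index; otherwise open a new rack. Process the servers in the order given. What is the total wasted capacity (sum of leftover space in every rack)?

rack 1: place S1 (17U), 31U left
rack 1: place S2 (16U), 15U left
rack 2: place S3 (16U), 32U left
rack 2: place S4 (20U), 12U left
rack 3: place S5 (16U), 32U left
rack 3: place S6 (19U), 13U left
rack 4: place S7 (20U), 28U left
rack 4: place S8 (17U), 11U left
rack 5: place S9 (16U), 32U left
rack 5: place S10 (19U), 13U left
rack 6: place S11 (16U), 32U left
rack 6: place S12 (19U), 13U left
rack 7: place S13 (19U), 29U left
rack 7: place S14 (17U), 12U left
rack 8: place S15 (18U), 30U left
8 racks × 48U = 384U; used 265U; unused 119U.

119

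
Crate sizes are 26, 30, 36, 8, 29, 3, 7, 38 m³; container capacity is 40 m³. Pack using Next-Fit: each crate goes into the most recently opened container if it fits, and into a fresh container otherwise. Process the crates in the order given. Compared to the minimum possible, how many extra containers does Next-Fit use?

Next-Fit: [26] [30] [36] [8,29,3] [7] [38] → 6 containers.
Total size 177 m³; any packing needs at least ⌈177/40⌉ = 5 containers.
An optimal packing achieves that bound: [38] [36,3] [30,8] [29,7] [26] → 5 containers.
Excess: 6 − 5 = 1.

1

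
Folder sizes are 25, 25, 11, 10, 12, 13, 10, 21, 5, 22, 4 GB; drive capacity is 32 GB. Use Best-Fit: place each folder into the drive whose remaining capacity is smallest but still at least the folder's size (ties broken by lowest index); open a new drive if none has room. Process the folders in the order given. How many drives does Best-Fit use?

6

25 GB → drive 1 (remaining 7 GB)
25 GB → drive 2 (remaining 7 GB)
11 GB → drive 3 (remaining 21 GB)
10 GB → drive 3 (remaining 11 GB)
12 GB → drive 4 (remaining 20 GB)
13 GB → drive 4 (remaining 7 GB)
10 GB → drive 3 (remaining 1 GB)
21 GB → drive 5 (remaining 11 GB)
5 GB → drive 1 (remaining 2 GB)
22 GB → drive 6 (remaining 10 GB)
4 GB → drive 2 (remaining 3 GB)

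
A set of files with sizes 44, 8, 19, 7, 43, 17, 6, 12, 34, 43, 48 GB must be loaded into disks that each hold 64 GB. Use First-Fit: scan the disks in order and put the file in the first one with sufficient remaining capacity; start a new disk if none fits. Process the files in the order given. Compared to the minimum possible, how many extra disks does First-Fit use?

1

First-Fit: [44,8,7] [19,43] [17,6,12] [34] [43] [48] → 6 disks.
Total size 281 GB; any packing needs at least ⌈281/64⌉ = 5 disks.
An optimal packing achieves that bound: [48,12] [44,19] [43,17] [43,8,7,6] [34] → 5 disks.
Excess: 6 − 5 = 1.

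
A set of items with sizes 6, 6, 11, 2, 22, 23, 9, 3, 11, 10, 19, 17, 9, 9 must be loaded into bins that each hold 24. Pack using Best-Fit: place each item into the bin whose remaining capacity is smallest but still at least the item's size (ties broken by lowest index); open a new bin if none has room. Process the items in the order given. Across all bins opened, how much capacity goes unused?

35

Put 6 in bin 1; 18 remain.
Put 6 in bin 1; 12 remain.
Put 11 in bin 1; 1 remain.
Put 2 in bin 2; 22 remain.
Put 22 in bin 2; 0 remain.
Put 23 in bin 3; 1 remain.
Put 9 in bin 4; 15 remain.
Put 3 in bin 4; 12 remain.
Put 11 in bin 4; 1 remain.
Put 10 in bin 5; 14 remain.
Put 19 in bin 6; 5 remain.
Put 17 in bin 7; 7 remain.
Put 9 in bin 5; 5 remain.
Put 9 in bin 8; 15 remain.
8 bins × 24 = 192; used 157; unused 35.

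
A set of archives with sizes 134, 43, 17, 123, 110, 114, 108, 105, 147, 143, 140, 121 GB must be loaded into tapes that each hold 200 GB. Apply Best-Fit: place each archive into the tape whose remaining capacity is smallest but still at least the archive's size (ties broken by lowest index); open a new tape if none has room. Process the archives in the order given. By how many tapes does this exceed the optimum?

0

Best-Fit: [134,43,17] [123] [110] [114] [108] [105] [147] [143] [140] [121] → 10 tapes.
10 archives exceed 100 GB (half the capacity), and no two of those can share a tape, so at least 10 tapes are needed.
So 10 is already optimal.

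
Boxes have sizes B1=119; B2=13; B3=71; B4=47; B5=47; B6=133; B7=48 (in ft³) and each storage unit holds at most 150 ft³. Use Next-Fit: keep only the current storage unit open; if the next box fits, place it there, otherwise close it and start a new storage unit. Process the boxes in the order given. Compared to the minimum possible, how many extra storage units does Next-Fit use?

1

Next-Fit: [119,13] [71,47] [47] [133] [48] → 5 storage units.
Total size 478 ft³; any packing needs at least ⌈478/150⌉ = 4 storage units.
An optimal packing achieves that bound: [133,13] [119] [71,48] [47,47] → 4 storage units.
Excess: 5 − 4 = 1.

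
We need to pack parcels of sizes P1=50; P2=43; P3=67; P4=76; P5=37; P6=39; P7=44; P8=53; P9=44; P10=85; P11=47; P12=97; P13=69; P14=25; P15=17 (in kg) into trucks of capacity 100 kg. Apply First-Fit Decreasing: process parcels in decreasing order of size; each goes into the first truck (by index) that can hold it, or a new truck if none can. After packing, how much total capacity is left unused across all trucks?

107

Sorted descending: 97, 85, 76, 69, 67, 53, 50, 47, 44, 44, 43, 39, 37, 25, 17.
Put 97 kg in truck 1; 3 kg remain.
Put 85 kg in truck 2; 15 kg remain.
Put 76 kg in truck 3; 24 kg remain.
Put 69 kg in truck 4; 31 kg remain.
Put 67 kg in truck 5; 33 kg remain.
Put 53 kg in truck 6; 47 kg remain.
Put 50 kg in truck 7; 50 kg remain.
Put 47 kg in truck 6; 0 kg remain.
Put 44 kg in truck 7; 6 kg remain.
Put 44 kg in truck 8; 56 kg remain.
Put 43 kg in truck 8; 13 kg remain.
Put 39 kg in truck 9; 61 kg remain.
Put 37 kg in truck 9; 24 kg remain.
Put 25 kg in truck 4; 6 kg remain.
Put 17 kg in truck 3; 7 kg remain.
9 trucks × 100 kg = 900 kg; used 793 kg; unused 107 kg.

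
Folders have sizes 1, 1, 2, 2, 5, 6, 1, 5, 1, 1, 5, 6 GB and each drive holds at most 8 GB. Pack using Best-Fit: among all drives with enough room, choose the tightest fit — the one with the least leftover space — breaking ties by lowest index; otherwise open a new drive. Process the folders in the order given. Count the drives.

drive 1: place 1 GB, 7 GB left
drive 1: place 1 GB, 6 GB left
drive 1: place 2 GB, 4 GB left
drive 1: place 2 GB, 2 GB left
drive 2: place 5 GB, 3 GB left
drive 3: place 6 GB, 2 GB left
drive 1: place 1 GB, 1 GB left
drive 4: place 5 GB, 3 GB left
drive 1: place 1 GB, 0 GB left
drive 3: place 1 GB, 1 GB left
drive 5: place 5 GB, 3 GB left
drive 6: place 6 GB, 2 GB left

6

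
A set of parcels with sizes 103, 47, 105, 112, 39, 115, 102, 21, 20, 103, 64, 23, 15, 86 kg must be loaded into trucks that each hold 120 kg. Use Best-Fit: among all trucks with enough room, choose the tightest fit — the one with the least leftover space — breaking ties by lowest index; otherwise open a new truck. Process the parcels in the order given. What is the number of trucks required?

103 kg → truck 1 (remaining 17 kg)
47 kg → truck 2 (remaining 73 kg)
105 kg → truck 3 (remaining 15 kg)
112 kg → truck 4 (remaining 8 kg)
39 kg → truck 2 (remaining 34 kg)
115 kg → truck 5 (remaining 5 kg)
102 kg → truck 6 (remaining 18 kg)
21 kg → truck 2 (remaining 13 kg)
20 kg → truck 7 (remaining 100 kg)
103 kg → truck 8 (remaining 17 kg)
64 kg → truck 7 (remaining 36 kg)
23 kg → truck 7 (remaining 13 kg)
15 kg → truck 3 (remaining 0 kg)
86 kg → truck 9 (remaining 34 kg)

9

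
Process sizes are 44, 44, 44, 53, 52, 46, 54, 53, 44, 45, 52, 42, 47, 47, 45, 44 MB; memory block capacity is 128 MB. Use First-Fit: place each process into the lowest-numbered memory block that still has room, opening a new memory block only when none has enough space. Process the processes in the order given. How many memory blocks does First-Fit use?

44 MB → memory block 1 (remaining 84 MB)
44 MB → memory block 1 (remaining 40 MB)
44 MB → memory block 2 (remaining 84 MB)
53 MB → memory block 2 (remaining 31 MB)
52 MB → memory block 3 (remaining 76 MB)
46 MB → memory block 3 (remaining 30 MB)
54 MB → memory block 4 (remaining 74 MB)
53 MB → memory block 4 (remaining 21 MB)
44 MB → memory block 5 (remaining 84 MB)
45 MB → memory block 5 (remaining 39 MB)
52 MB → memory block 6 (remaining 76 MB)
42 MB → memory block 6 (remaining 34 MB)
47 MB → memory block 7 (remaining 81 MB)
47 MB → memory block 7 (remaining 34 MB)
45 MB → memory block 8 (remaining 83 MB)
44 MB → memory block 8 (remaining 39 MB)
Final memory blocks: [44,44] [44,53] [52,46] [54,53] [44,45] [52,42] [47,47] [45,44].

8 memory blocks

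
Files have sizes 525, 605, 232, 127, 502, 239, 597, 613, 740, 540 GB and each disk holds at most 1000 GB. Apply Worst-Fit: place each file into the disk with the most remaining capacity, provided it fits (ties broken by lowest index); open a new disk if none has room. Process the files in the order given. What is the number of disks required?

525 GB → disk 1 (remaining 475 GB)
605 GB → disk 2 (remaining 395 GB)
232 GB → disk 1 (remaining 243 GB)
127 GB → disk 2 (remaining 268 GB)
502 GB → disk 3 (remaining 498 GB)
239 GB → disk 3 (remaining 259 GB)
597 GB → disk 4 (remaining 403 GB)
613 GB → disk 5 (remaining 387 GB)
740 GB → disk 6 (remaining 260 GB)
540 GB → disk 7 (remaining 460 GB)

7 disks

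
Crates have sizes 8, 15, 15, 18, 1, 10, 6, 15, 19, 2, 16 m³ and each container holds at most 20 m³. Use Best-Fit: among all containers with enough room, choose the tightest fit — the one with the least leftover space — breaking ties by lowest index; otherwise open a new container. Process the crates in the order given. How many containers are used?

8 m³ → container 1 (remaining 12 m³)
15 m³ → container 2 (remaining 5 m³)
15 m³ → container 3 (remaining 5 m³)
18 m³ → container 4 (remaining 2 m³)
1 m³ → container 4 (remaining 1 m³)
10 m³ → container 1 (remaining 2 m³)
6 m³ → container 5 (remaining 14 m³)
15 m³ → container 6 (remaining 5 m³)
19 m³ → container 7 (remaining 1 m³)
2 m³ → container 1 (remaining 0 m³)
16 m³ → container 8 (remaining 4 m³)
Final containers: [8,10,2] [15] [15] [18,1] [6] [15] [19] [16].

8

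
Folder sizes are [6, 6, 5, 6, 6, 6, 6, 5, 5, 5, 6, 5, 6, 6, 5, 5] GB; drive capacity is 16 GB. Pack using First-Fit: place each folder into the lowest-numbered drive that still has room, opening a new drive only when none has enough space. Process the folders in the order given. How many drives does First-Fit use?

7

drive 1: place 6 GB, 10 GB left
drive 1: place 6 GB, 4 GB left
drive 2: place 5 GB, 11 GB left
drive 2: place 6 GB, 5 GB left
drive 3: place 6 GB, 10 GB left
drive 3: place 6 GB, 4 GB left
drive 4: place 6 GB, 10 GB left
drive 2: place 5 GB, 0 GB left
drive 4: place 5 GB, 5 GB left
drive 4: place 5 GB, 0 GB left
drive 5: place 6 GB, 10 GB left
drive 5: place 5 GB, 5 GB left
drive 6: place 6 GB, 10 GB left
drive 6: place 6 GB, 4 GB left
drive 5: place 5 GB, 0 GB left
drive 7: place 5 GB, 11 GB left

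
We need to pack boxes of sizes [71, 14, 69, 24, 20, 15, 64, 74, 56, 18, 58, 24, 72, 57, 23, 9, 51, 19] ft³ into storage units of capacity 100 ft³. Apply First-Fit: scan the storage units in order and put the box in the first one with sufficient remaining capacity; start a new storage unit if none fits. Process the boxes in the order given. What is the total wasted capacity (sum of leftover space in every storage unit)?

162

Put 71 ft³ in storage unit 1; 29 ft³ remain.
Put 14 ft³ in storage unit 1; 15 ft³ remain.
Put 69 ft³ in storage unit 2; 31 ft³ remain.
Put 24 ft³ in storage unit 2; 7 ft³ remain.
Put 20 ft³ in storage unit 3; 80 ft³ remain.
Put 15 ft³ in storage unit 1; 0 ft³ remain.
Put 64 ft³ in storage unit 3; 16 ft³ remain.
Put 74 ft³ in storage unit 4; 26 ft³ remain.
Put 56 ft³ in storage unit 5; 44 ft³ remain.
Put 18 ft³ in storage unit 4; 8 ft³ remain.
Put 58 ft³ in storage unit 6; 42 ft³ remain.
Put 24 ft³ in storage unit 5; 20 ft³ remain.
Put 72 ft³ in storage unit 7; 28 ft³ remain.
Put 57 ft³ in storage unit 8; 43 ft³ remain.
Put 23 ft³ in storage unit 6; 19 ft³ remain.
Put 9 ft³ in storage unit 3; 7 ft³ remain.
Put 51 ft³ in storage unit 9; 49 ft³ remain.
Put 19 ft³ in storage unit 5; 1 ft³ remain.
9 storage units × 100 ft³ = 900 ft³; used 738 ft³; unused 162 ft³.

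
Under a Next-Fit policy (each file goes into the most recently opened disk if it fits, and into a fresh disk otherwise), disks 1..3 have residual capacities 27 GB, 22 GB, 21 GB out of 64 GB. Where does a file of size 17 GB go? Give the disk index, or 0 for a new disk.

Next-Fit only looks at disk 3, which has 21 GB free.
17 GB fits there.

3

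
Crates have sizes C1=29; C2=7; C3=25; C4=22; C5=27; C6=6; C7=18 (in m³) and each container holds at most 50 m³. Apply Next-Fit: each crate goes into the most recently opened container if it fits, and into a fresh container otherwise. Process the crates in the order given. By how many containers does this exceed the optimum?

1

Next-Fit: [29,7] [25,22] [27,6] [18] → 4 containers.
Total size 134 m³; any packing needs at least ⌈134/50⌉ = 3 containers.
An optimal packing achieves that bound: [29,18] [27,22] [25,7,6] → 3 containers.
Excess: 4 − 3 = 1.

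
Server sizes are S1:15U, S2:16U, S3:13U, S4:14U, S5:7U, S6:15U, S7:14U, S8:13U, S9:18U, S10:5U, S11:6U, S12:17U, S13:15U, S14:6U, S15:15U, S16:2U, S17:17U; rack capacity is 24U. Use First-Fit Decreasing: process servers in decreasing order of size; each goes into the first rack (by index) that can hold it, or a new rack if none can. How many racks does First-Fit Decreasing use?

Sorted descending: 18, 17, 17, 16, 15, 15, 15, 15, 14, 14, 13, 13, 7, 6, 6, 5, 2.
Put 18U in rack 1; 6U remain.
Put 17U in rack 2; 7U remain.
Put 17U in rack 3; 7U remain.
Put 16U in rack 4; 8U remain.
Put 15U in rack 5; 9U remain.
Put 15U in rack 6; 9U remain.
Put 15U in rack 7; 9U remain.
Put 15U in rack 8; 9U remain.
Put 14U in rack 9; 10U remain.
Put 14U in rack 10; 10U remain.
Put 13U in rack 11; 11U remain.
Put 13U in rack 12; 11U remain.
Put 7U in rack 2; 0U remain.
Put 6U in rack 1; 0U remain.
Put 6U in rack 3; 1U remain.
Put 5U in rack 4; 3U remain.
Put 2U in rack 4; 1U remain.

12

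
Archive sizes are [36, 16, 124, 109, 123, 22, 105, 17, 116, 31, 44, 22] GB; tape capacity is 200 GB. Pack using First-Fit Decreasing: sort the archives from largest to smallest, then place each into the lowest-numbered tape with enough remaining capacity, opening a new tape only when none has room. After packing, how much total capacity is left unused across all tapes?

Sorted descending: 124, 123, 116, 109, 105, 44, 36, 31, 22, 22, 17, 16.
124 GB → tape 1 (remaining 76 GB)
123 GB → tape 2 (remaining 77 GB)
116 GB → tape 3 (remaining 84 GB)
109 GB → tape 4 (remaining 91 GB)
105 GB → tape 5 (remaining 95 GB)
44 GB → tape 1 (remaining 32 GB)
36 GB → tape 2 (remaining 41 GB)
31 GB → tape 1 (remaining 1 GB)
22 GB → tape 2 (remaining 19 GB)
22 GB → tape 3 (remaining 62 GB)
17 GB → tape 2 (remaining 2 GB)
16 GB → tape 3 (remaining 46 GB)
5 tapes × 200 GB = 1000 GB; used 765 GB; unused 235 GB.

235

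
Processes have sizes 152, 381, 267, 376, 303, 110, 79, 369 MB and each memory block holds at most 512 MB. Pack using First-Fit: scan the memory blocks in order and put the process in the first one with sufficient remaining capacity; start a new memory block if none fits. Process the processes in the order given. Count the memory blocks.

5

memory block 1: place 152 MB, 360 MB left
memory block 2: place 381 MB, 131 MB left
memory block 1: place 267 MB, 93 MB left
memory block 3: place 376 MB, 136 MB left
memory block 4: place 303 MB, 209 MB left
memory block 2: place 110 MB, 21 MB left
memory block 1: place 79 MB, 14 MB left
memory block 5: place 369 MB, 143 MB left
Final memory blocks: [152,267,79] [381,110] [376] [303] [369].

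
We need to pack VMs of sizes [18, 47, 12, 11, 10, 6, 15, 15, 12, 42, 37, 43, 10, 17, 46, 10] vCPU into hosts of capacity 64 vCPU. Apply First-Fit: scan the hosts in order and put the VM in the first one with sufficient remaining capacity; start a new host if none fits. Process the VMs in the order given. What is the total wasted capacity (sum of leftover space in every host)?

33

Put 18 vCPU in host 1; 46 vCPU remain.
Put 47 vCPU in host 2; 17 vCPU remain.
Put 12 vCPU in host 1; 34 vCPU remain.
Put 11 vCPU in host 1; 23 vCPU remain.
Put 10 vCPU in host 1; 13 vCPU remain.
Put 6 vCPU in host 1; 7 vCPU remain.
Put 15 vCPU in host 2; 2 vCPU remain.
Put 15 vCPU in host 3; 49 vCPU remain.
Put 12 vCPU in host 3; 37 vCPU remain.
Put 42 vCPU in host 4; 22 vCPU remain.
Put 37 vCPU in host 3; 0 vCPU remain.
Put 43 vCPU in host 5; 21 vCPU remain.
Put 10 vCPU in host 4; 12 vCPU remain.
Put 17 vCPU in host 5; 4 vCPU remain.
Put 46 vCPU in host 6; 18 vCPU remain.
Put 10 vCPU in host 4; 2 vCPU remain.
6 hosts × 64 vCPU = 384 vCPU; used 351 vCPU; unused 33 vCPU.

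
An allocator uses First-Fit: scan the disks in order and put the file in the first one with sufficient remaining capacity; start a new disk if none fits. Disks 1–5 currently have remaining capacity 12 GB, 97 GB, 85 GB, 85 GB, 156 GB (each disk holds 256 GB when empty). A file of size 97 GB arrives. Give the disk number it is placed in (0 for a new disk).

2

Disks with room: disk 2 (97 GB), disk 5 (156 GB).
The first with room is disk 2.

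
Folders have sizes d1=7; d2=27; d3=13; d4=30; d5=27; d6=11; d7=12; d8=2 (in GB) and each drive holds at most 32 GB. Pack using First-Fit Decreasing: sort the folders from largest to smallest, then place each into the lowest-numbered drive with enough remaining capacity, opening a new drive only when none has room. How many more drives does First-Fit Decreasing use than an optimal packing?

0

First-Fit Decreasing: [30,2] [27] [27] [13,12,7] [11] → 5 drives.
Total size 129 GB; any packing needs at least ⌈129/32⌉ = 5 drives.
So 5 is already optimal.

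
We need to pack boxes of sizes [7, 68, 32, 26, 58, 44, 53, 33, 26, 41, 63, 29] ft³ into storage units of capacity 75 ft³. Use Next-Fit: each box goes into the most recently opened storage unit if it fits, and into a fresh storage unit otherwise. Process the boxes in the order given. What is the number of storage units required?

9

storage unit 1: place 7 ft³, 68 ft³ left
storage unit 1: place 68 ft³, 0 ft³ left
storage unit 2: place 32 ft³, 43 ft³ left
storage unit 2: place 26 ft³, 17 ft³ left
storage unit 3: place 58 ft³, 17 ft³ left
storage unit 4: place 44 ft³, 31 ft³ left
storage unit 5: place 53 ft³, 22 ft³ left
storage unit 6: place 33 ft³, 42 ft³ left
storage unit 6: place 26 ft³, 16 ft³ left
storage unit 7: place 41 ft³, 34 ft³ left
storage unit 8: place 63 ft³, 12 ft³ left
storage unit 9: place 29 ft³, 46 ft³ left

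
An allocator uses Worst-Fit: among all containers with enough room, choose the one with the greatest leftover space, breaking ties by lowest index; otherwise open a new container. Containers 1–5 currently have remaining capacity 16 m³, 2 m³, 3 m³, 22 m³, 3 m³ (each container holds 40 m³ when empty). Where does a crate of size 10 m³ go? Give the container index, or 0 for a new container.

4

Containers with room: container 1 (16 m³), container 4 (22 m³).
Most room is container 4 with 22 m³ free.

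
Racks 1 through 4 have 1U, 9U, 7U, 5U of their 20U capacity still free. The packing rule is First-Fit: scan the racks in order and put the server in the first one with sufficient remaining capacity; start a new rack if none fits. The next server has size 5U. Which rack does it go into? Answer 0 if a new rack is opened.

2

Racks with room: rack 2 (9U), rack 3 (7U), rack 4 (5U).
The first with room is rack 2.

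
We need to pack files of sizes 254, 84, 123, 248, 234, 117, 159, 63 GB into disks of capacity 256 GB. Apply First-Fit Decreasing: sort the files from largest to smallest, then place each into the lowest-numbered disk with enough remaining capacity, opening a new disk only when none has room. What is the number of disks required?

6 disks

Sorted descending: 254, 248, 234, 159, 123, 117, 84, 63.
disk 1: place 254 GB, 2 GB left
disk 2: place 248 GB, 8 GB left
disk 3: place 234 GB, 22 GB left
disk 4: place 159 GB, 97 GB left
disk 5: place 123 GB, 133 GB left
disk 5: place 117 GB, 16 GB left
disk 4: place 84 GB, 13 GB left
disk 6: place 63 GB, 193 GB left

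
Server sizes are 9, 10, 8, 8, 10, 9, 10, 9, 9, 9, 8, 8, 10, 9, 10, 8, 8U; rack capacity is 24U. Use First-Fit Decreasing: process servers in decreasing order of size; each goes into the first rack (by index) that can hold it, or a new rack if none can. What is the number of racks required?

8

Sorted descending: 10, 10, 10, 10, 10, 9, 9, 9, 9, 9, 9, 8, 8, 8, 8, 8, 8.
Put 10U in rack 1; 14U remain.
Put 10U in rack 1; 4U remain.
Put 10U in rack 2; 14U remain.
Put 10U in rack 2; 4U remain.
Put 10U in rack 3; 14U remain.
Put 9U in rack 3; 5U remain.
Put 9U in rack 4; 15U remain.
Put 9U in rack 4; 6U remain.
Put 9U in rack 5; 15U remain.
Put 9U in rack 5; 6U remain.
Put 9U in rack 6; 15U remain.
Put 8U in rack 6; 7U remain.
Put 8U in rack 7; 16U remain.
Put 8U in rack 7; 8U remain.
Put 8U in rack 7; 0U remain.
Put 8U in rack 8; 16U remain.
Put 8U in rack 8; 8U remain.
Final racks: [10,10] [10,10] [10,9] [9,9] [9,9] [9,8] [8,8,8] [8,8].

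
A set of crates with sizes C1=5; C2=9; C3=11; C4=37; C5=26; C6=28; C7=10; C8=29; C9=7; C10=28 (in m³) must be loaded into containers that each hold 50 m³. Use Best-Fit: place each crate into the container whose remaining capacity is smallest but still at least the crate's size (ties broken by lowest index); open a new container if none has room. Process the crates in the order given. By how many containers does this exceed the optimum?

1

Best-Fit: [5,9,11] [37,10] [26] [28] [29,7] [28] → 6 containers.
5 crates exceed 25 m³ (half the capacity), and no two of those can share a container, so at least 5 containers are needed.
An optimal packing achieves that bound: [37,11] [29,10,9] [28,7,5] [28] [26] → 5 containers.
Excess: 6 − 5 = 1.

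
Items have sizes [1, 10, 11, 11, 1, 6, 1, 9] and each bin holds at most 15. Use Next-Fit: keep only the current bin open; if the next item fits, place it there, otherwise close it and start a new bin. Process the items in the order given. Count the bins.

5 bins

1 → bin 1 (remaining 14)
10 → bin 1 (remaining 4)
11 → bin 2 (remaining 4)
11 → bin 3 (remaining 4)
1 → bin 3 (remaining 3)
6 → bin 4 (remaining 9)
1 → bin 4 (remaining 8)
9 → bin 5 (remaining 6)
Final bins: [1,10] [11] [11,1] [6,1] [9].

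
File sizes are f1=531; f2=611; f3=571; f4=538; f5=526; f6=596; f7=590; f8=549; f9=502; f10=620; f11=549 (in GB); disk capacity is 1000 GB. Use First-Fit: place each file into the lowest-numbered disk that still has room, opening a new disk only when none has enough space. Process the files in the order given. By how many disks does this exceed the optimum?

First-Fit: [531] [611] [571] [538] [526] [596] [590] [549] [502] [620] [549] → 11 disks.
11 files exceed 500 GB (half the capacity), and no two of those can share a disk, so at least 11 disks are needed.
So 11 is already optimal.

0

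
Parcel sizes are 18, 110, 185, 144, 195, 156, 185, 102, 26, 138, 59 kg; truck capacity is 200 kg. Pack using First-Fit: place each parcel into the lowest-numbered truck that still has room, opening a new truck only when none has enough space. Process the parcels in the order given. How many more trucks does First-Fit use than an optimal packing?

First-Fit: [18,110,26] [185] [144] [195] [156] [185] [102,59] [138] → 8 trucks.
8 parcels exceed 100 kg (half the capacity), and no two of those can share a truck, so at least 8 trucks are needed.
So 8 is already optimal.

0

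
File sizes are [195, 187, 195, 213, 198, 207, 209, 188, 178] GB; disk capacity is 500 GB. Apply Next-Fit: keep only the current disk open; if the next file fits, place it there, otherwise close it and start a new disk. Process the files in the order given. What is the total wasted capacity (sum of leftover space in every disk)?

730

195 GB → disk 1 (remaining 305 GB)
187 GB → disk 1 (remaining 118 GB)
195 GB → disk 2 (remaining 305 GB)
213 GB → disk 2 (remaining 92 GB)
198 GB → disk 3 (remaining 302 GB)
207 GB → disk 3 (remaining 95 GB)
209 GB → disk 4 (remaining 291 GB)
188 GB → disk 4 (remaining 103 GB)
178 GB → disk 5 (remaining 322 GB)
5 disks × 500 GB = 2500 GB; used 1770 GB; unused 730 GB.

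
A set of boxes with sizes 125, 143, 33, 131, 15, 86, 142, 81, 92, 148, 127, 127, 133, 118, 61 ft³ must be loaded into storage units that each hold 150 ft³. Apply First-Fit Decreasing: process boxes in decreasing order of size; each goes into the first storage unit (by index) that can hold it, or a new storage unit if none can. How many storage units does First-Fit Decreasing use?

Sorted descending: 148, 143, 142, 133, 131, 127, 127, 125, 118, 92, 86, 81, 61, 33, 15.
Put 148 ft³ in storage unit 1; 2 ft³ remain.
Put 143 ft³ in storage unit 2; 7 ft³ remain.
Put 142 ft³ in storage unit 3; 8 ft³ remain.
Put 133 ft³ in storage unit 4; 17 ft³ remain.
Put 131 ft³ in storage unit 5; 19 ft³ remain.
Put 127 ft³ in storage unit 6; 23 ft³ remain.
Put 127 ft³ in storage unit 7; 23 ft³ remain.
Put 125 ft³ in storage unit 8; 25 ft³ remain.
Put 118 ft³ in storage unit 9; 32 ft³ remain.
Put 92 ft³ in storage unit 10; 58 ft³ remain.
Put 86 ft³ in storage unit 11; 64 ft³ remain.
Put 81 ft³ in storage unit 12; 69 ft³ remain.
Put 61 ft³ in storage unit 11; 3 ft³ remain.
Put 33 ft³ in storage unit 10; 25 ft³ remain.
Put 15 ft³ in storage unit 4; 2 ft³ remain.

12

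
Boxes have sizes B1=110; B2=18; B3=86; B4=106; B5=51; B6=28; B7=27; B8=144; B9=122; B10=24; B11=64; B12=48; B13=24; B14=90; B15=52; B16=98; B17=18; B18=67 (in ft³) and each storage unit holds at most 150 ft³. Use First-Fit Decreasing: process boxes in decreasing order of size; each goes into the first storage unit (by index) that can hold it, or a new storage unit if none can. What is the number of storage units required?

Sorted descending: 144, 122, 110, 106, 98, 90, 86, 67, 64, 52, 51, 48, 28, 27, 24, 24, 18, 18.
storage unit 1: place 144 ft³, 6 ft³ left
storage unit 2: place 122 ft³, 28 ft³ left
storage unit 3: place 110 ft³, 40 ft³ left
storage unit 4: place 106 ft³, 44 ft³ left
storage unit 5: place 98 ft³, 52 ft³ left
storage unit 6: place 90 ft³, 60 ft³ left
storage unit 7: place 86 ft³, 64 ft³ left
storage unit 8: place 67 ft³, 83 ft³ left
storage unit 7: place 64 ft³, 0 ft³ left
storage unit 5: place 52 ft³, 0 ft³ left
storage unit 6: place 51 ft³, 9 ft³ left
storage unit 8: place 48 ft³, 35 ft³ left
storage unit 2: place 28 ft³, 0 ft³ left
storage unit 3: place 27 ft³, 13 ft³ left
storage unit 4: place 24 ft³, 20 ft³ left
storage unit 8: place 24 ft³, 11 ft³ left
storage unit 4: place 18 ft³, 2 ft³ left
storage unit 9: place 18 ft³, 132 ft³ left

9 storage units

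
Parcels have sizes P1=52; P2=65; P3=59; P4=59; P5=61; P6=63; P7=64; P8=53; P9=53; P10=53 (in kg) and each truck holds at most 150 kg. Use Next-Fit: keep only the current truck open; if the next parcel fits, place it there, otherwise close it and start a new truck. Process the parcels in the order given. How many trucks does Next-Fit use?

5 trucks

Put P1 (52 kg) in truck 1; 98 kg remain.
Put P2 (65 kg) in truck 1; 33 kg remain.
Put P3 (59 kg) in truck 2; 91 kg remain.
Put P4 (59 kg) in truck 2; 32 kg remain.
Put P5 (61 kg) in truck 3; 89 kg remain.
Put P6 (63 kg) in truck 3; 26 kg remain.
Put P7 (64 kg) in truck 4; 86 kg remain.
Put P8 (53 kg) in truck 4; 33 kg remain.
Put P9 (53 kg) in truck 5; 97 kg remain.
Put P10 (53 kg) in truck 5; 44 kg remain.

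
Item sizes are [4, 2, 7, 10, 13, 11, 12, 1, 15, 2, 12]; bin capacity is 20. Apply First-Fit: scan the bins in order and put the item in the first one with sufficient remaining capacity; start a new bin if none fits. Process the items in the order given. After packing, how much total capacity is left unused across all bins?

51

Put 4 in bin 1; 16 remain.
Put 2 in bin 1; 14 remain.
Put 7 in bin 1; 7 remain.
Put 10 in bin 2; 10 remain.
Put 13 in bin 3; 7 remain.
Put 11 in bin 4; 9 remain.
Put 12 in bin 5; 8 remain.
Put 1 in bin 1; 6 remain.
Put 15 in bin 6; 5 remain.
Put 2 in bin 1; 4 remain.
Put 12 in bin 7; 8 remain.
7 bins × 20 = 140; used 89; unused 51.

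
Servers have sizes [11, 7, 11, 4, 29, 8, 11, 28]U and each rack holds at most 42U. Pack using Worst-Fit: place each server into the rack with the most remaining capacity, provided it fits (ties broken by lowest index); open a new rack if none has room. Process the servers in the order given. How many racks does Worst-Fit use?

Put 11U in rack 1; 31U remain.
Put 7U in rack 1; 24U remain.
Put 11U in rack 1; 13U remain.
Put 4U in rack 1; 9U remain.
Put 29U in rack 2; 13U remain.
Put 8U in rack 2; 5U remain.
Put 11U in rack 3; 31U remain.
Put 28U in rack 3; 3U remain.
Final racks: [11,7,11,4] [29,8] [11,28].

3 racks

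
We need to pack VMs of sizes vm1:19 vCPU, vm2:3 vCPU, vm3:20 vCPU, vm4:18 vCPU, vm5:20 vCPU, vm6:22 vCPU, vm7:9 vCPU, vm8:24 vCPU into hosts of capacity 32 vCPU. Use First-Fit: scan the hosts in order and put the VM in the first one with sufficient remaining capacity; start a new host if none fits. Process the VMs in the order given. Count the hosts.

host 1: place vm1 (19 vCPU), 13 vCPU left
host 1: place vm2 (3 vCPU), 10 vCPU left
host 2: place vm3 (20 vCPU), 12 vCPU left
host 3: place vm4 (18 vCPU), 14 vCPU left
host 4: place vm5 (20 vCPU), 12 vCPU left
host 5: place vm6 (22 vCPU), 10 vCPU left
host 1: place vm7 (9 vCPU), 1 vCPU left
host 6: place vm8 (24 vCPU), 8 vCPU left
Final hosts: [19,3,9] [20] [18] [20] [22] [24].

6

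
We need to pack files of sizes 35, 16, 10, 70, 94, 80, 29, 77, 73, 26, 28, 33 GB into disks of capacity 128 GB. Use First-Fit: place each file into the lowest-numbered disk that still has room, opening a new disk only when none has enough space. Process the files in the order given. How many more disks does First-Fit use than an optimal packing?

1

First-Fit: [35,16,10,29,26] [70,28] [94,33] [80] [77] [73] → 6 disks.
Total size 571 GB; any packing needs at least ⌈571/128⌉ = 5 disks.
An optimal packing achieves that bound: [94,33] [80,35,10] [77,29,16] [73,28,26] [70] → 5 disks.
Excess: 6 − 5 = 1.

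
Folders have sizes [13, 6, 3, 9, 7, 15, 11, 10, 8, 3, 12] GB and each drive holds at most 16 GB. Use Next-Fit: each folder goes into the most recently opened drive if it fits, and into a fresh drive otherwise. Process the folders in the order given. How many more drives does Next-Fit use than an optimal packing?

Next-Fit: [13] [6,3] [9,7] [15] [11] [10] [8,3] [12] → 8 drives.
Total size 97 GB; any packing needs at least ⌈97/16⌉ = 7 drives.
An optimal packing achieves that bound: [15] [13,3] [12,3] [11] [10,6] [9,7] [8] → 7 drives.
Excess: 8 − 7 = 1.

1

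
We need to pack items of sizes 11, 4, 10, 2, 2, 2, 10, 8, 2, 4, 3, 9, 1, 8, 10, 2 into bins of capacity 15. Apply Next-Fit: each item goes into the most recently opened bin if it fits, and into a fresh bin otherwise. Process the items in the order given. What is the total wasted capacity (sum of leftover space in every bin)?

Put 11 in bin 1; 4 remain.
Put 4 in bin 1; 0 remain.
Put 10 in bin 2; 5 remain.
Put 2 in bin 2; 3 remain.
Put 2 in bin 2; 1 remain.
Put 2 in bin 3; 13 remain.
Put 10 in bin 3; 3 remain.
Put 8 in bin 4; 7 remain.
Put 2 in bin 4; 5 remain.
Put 4 in bin 4; 1 remain.
Put 3 in bin 5; 12 remain.
Put 9 in bin 5; 3 remain.
Put 1 in bin 5; 2 remain.
Put 8 in bin 6; 7 remain.
Put 10 in bin 7; 5 remain.
Put 2 in bin 7; 3 remain.
7 bins × 15 = 105; used 88; unused 17.

17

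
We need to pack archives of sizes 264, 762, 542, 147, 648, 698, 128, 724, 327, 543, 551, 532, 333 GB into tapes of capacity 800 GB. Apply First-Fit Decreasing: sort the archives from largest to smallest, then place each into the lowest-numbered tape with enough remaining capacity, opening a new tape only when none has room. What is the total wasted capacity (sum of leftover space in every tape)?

1001

Sorted descending: 762, 724, 698, 648, 551, 543, 542, 532, 333, 327, 264, 147, 128.
Put 762 GB in tape 1; 38 GB remain.
Put 724 GB in tape 2; 76 GB remain.
Put 698 GB in tape 3; 102 GB remain.
Put 648 GB in tape 4; 152 GB remain.
Put 551 GB in tape 5; 249 GB remain.
Put 543 GB in tape 6; 257 GB remain.
Put 542 GB in tape 7; 258 GB remain.
Put 532 GB in tape 8; 268 GB remain.
Put 333 GB in tape 9; 467 GB remain.
Put 327 GB in tape 9; 140 GB remain.
Put 264 GB in tape 8; 4 GB remain.
Put 147 GB in tape 4; 5 GB remain.
Put 128 GB in tape 5; 121 GB remain.
9 tapes × 800 GB = 7200 GB; used 6199 GB; unused 1001 GB.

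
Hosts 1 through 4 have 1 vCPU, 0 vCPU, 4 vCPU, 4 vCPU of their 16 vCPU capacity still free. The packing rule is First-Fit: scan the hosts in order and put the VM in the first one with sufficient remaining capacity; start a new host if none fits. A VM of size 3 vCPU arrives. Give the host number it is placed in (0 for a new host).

3

Hosts with room: host 3 (4 vCPU), host 4 (4 vCPU).
The first with room is host 3.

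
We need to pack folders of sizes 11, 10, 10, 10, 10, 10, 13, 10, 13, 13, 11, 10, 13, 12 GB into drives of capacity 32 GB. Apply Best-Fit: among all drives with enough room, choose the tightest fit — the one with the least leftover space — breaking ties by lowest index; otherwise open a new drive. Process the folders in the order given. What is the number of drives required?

drive 1: place 11 GB, 21 GB left
drive 1: place 10 GB, 11 GB left
drive 1: place 10 GB, 1 GB left
drive 2: place 10 GB, 22 GB left
drive 2: place 10 GB, 12 GB left
drive 2: place 10 GB, 2 GB left
drive 3: place 13 GB, 19 GB left
drive 3: place 10 GB, 9 GB left
drive 4: place 13 GB, 19 GB left
drive 4: place 13 GB, 6 GB left
drive 5: place 11 GB, 21 GB left
drive 5: place 10 GB, 11 GB left
drive 6: place 13 GB, 19 GB left
drive 6: place 12 GB, 7 GB left
Final drives: [11,10,10] [10,10,10] [13,10] [13,13] [11,10] [13,12].

6 drives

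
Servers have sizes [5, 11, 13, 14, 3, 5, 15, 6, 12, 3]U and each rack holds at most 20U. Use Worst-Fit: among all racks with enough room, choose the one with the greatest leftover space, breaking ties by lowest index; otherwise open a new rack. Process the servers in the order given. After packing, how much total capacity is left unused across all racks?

13

5U → rack 1 (remaining 15U)
11U → rack 1 (remaining 4U)
13U → rack 2 (remaining 7U)
14U → rack 3 (remaining 6U)
3U → rack 2 (remaining 4U)
5U → rack 3 (remaining 1U)
15U → rack 4 (remaining 5U)
6U → rack 5 (remaining 14U)
12U → rack 5 (remaining 2U)
3U → rack 4 (remaining 2U)
5 racks × 20U = 100U; used 87U; unused 13U.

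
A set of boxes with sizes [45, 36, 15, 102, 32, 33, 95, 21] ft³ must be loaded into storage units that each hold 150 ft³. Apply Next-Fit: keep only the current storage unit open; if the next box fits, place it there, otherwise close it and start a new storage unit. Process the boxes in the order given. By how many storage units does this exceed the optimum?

Next-Fit: [45,36,15] [102,32] [33,95,21] → 3 storage units.
Total size 379 ft³; any packing needs at least ⌈379/150⌉ = 3 storage units.
So 3 is already optimal.

0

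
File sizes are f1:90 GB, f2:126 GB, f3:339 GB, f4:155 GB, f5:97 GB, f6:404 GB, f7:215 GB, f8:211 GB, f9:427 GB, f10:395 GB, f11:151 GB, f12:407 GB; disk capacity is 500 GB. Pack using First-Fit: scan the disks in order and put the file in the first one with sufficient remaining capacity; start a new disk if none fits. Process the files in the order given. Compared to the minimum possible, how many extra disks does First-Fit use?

First-Fit: [90,126,155,97] [339,151] [404] [215,211] [427] [395] [407] → 7 disks.
Total size 3017 GB; any packing needs at least ⌈3017/500⌉ = 7 disks.
So 7 is already optimal.

0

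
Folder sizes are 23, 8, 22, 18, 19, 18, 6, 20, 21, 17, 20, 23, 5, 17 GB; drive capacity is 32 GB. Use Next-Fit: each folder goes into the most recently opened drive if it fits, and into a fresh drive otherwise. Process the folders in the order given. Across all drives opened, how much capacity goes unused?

drive 1: place 23 GB, 9 GB left
drive 1: place 8 GB, 1 GB left
drive 2: place 22 GB, 10 GB left
drive 3: place 18 GB, 14 GB left
drive 4: place 19 GB, 13 GB left
drive 5: place 18 GB, 14 GB left
drive 5: place 6 GB, 8 GB left
drive 6: place 20 GB, 12 GB left
drive 7: place 21 GB, 11 GB left
drive 8: place 17 GB, 15 GB left
drive 9: place 20 GB, 12 GB left
drive 10: place 23 GB, 9 GB left
drive 10: place 5 GB, 4 GB left
drive 11: place 17 GB, 15 GB left
11 drives × 32 GB = 352 GB; used 237 GB; unused 115 GB.

115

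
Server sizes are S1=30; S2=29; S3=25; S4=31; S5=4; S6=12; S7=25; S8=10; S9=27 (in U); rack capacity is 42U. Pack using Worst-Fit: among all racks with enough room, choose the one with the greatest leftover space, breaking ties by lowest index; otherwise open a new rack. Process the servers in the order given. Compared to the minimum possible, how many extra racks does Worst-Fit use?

0

Worst-Fit: [30] [29,12] [25,4] [31] [25,10] [27] → 6 racks.
6 servers exceed 21U (half the capacity), and no two of those can share a rack, so at least 6 racks are needed.
So 6 is already optimal.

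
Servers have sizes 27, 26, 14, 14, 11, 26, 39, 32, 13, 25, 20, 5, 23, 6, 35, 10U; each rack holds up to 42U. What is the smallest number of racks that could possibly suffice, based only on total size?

Total size = 27 + 26 + 14 + 14 + 11 + 26 + 39 + 32 + 13 + 25 + 20 + 5 + 23 + 6 + 35 + 10 = 326U.
⌈326 / 42⌉ = 8.

8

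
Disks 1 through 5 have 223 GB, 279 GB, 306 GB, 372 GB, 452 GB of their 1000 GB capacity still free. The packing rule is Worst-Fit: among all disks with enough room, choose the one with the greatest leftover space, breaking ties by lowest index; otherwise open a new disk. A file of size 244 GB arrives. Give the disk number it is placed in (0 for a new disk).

Disks with room: disk 2 (279 GB), disk 3 (306 GB), disk 4 (372 GB), disk 5 (452 GB).
Most room is disk 5 with 452 GB free.

5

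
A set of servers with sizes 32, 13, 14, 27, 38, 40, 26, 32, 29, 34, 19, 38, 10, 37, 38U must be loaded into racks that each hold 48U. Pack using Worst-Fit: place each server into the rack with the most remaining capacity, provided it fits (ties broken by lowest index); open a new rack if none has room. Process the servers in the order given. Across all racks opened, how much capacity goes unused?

101

rack 1: place 32U, 16U left
rack 1: place 13U, 3U left
rack 2: place 14U, 34U left
rack 2: place 27U, 7U left
rack 3: place 38U, 10U left
rack 4: place 40U, 8U left
rack 5: place 26U, 22U left
rack 6: place 32U, 16U left
rack 7: place 29U, 19U left
rack 8: place 34U, 14U left
rack 5: place 19U, 3U left
rack 9: place 38U, 10U left
rack 7: place 10U, 9U left
rack 10: place 37U, 11U left
rack 11: place 38U, 10U left
11 racks × 48U = 528U; used 427U; unused 101U.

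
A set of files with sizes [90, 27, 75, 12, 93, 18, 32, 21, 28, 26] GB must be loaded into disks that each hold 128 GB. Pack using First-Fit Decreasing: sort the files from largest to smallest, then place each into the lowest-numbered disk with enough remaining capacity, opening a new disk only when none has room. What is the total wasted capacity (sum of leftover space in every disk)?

90

Sorted descending: 93, 90, 75, 32, 28, 27, 26, 21, 18, 12.
Put 93 GB in disk 1; 35 GB remain.
Put 90 GB in disk 2; 38 GB remain.
Put 75 GB in disk 3; 53 GB remain.
Put 32 GB in disk 1; 3 GB remain.
Put 28 GB in disk 2; 10 GB remain.
Put 27 GB in disk 3; 26 GB remain.
Put 26 GB in disk 3; 0 GB remain.
Put 21 GB in disk 4; 107 GB remain.
Put 18 GB in disk 4; 89 GB remain.
Put 12 GB in disk 4; 77 GB remain.
4 disks × 128 GB = 512 GB; used 422 GB; unused 90 GB.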